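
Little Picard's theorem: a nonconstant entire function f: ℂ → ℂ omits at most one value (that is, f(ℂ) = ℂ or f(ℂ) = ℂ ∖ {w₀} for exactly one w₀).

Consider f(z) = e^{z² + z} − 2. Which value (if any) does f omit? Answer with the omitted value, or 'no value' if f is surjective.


Little Picard bounds the complement of f(ℂ) to at most one point.
The exponent g(z) = z² + z is a nonconstant polynomial, hence surjective onto ℂ. So e^{g(z)} takes every value in {e^w : w ∈ ℂ} = ℂ ∖ {0}. Adding -2 shifts the range to ℂ ∖ {-2}. f omits exactly -2.

Omitted value: -2.


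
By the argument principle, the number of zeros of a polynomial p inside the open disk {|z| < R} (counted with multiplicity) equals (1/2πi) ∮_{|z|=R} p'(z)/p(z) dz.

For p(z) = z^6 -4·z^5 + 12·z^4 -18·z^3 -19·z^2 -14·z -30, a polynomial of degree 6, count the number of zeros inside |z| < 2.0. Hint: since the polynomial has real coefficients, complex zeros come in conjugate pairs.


The zeros of p are: 3, (0 + 1i), (0 - 1i), -1, (1 + 3i), (1 - 3i).
Their magnitudes are: 3, 1, 1, 1, 3.162, 3.162.
Zeros with |z| < R = 2.0: (0 + 1i), (0 - 1i), -1.
Count = 3.
By the argument principle, (1/2πi) ∮_{|z|=R} p'(z)/p(z) dz equals exactly this count.

Number of zeros inside |z| < 2.0: 3.


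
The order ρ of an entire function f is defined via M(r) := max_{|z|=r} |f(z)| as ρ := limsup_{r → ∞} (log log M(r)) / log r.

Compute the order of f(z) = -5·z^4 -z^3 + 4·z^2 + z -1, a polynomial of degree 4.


|f(z)| ≤ Σ|c_k|·r^k = O(r^4) as r → ∞. Polynomial growth is O(e^{r^ε}) for every ε > 0 (since r^4/e^{r^ε} → 0), so ρ ≤ ε for all ε > 0, i.e. ρ = 0. Every nonconstant polynomial has order 0.
Therefore ρ = 0.

Order ρ = 0.


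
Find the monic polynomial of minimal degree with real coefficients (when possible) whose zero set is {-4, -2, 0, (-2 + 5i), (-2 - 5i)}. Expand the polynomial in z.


The polynomial is p(z) = ∏_{α ∈ S} (z − α), where S = {-4, -2, 0, (-2 + 5i), (-2 - 5i)}.
Expanding the product yields: p(z) = z^5 + 10·z^4 + 61·z^3 + 206·z^2 + 232·z.
Note conjugate pairs combine to real quadratics: (z − (-2+5i))(z − (-2−5i)) = z² + 4z + 29.
The resulting polynomial has degree 5 and real coefficients as required.

p(z) = z^5 + 10·z^4 + 61·z^3 + 206·z^2 + 232·z.


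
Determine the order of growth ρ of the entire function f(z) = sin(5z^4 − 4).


Write sin(w) = (e^{iw} ± e^{−iw})/(2 or 2i), so |sin(w)| ≤ e^{|w|}. With w = 5z^4 − 4, |w| ≤ 5r^4 + 4 on |z|=r, giving M(r) ≤ e^{5r^4 + 4} and ρ ≤ 4. For the lower bound, choose z on |z|=r with 5z^4 purely imaginary of modulus 5r^4; then |sin(5z^4 − 4)| grows like e^{5r^4}/2, so ρ ≥ 4. Hence ρ = 4.
Therefore ρ = 4.

Order ρ = 4.


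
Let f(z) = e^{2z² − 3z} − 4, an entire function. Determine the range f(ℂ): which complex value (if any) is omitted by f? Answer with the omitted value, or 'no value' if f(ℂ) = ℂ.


Little Picard bounds the complement of f(ℂ) to at most one point.
The exponent g(z) = 2z² − 3z is a nonconstant polynomial, hence surjective onto ℂ. So e^{g(z)} takes every value in {e^w : w ∈ ℂ} = ℂ ∖ {0}. Adding -4 shifts the range to ℂ ∖ {-4}. f omits exactly -4.

Omitted value: -4.


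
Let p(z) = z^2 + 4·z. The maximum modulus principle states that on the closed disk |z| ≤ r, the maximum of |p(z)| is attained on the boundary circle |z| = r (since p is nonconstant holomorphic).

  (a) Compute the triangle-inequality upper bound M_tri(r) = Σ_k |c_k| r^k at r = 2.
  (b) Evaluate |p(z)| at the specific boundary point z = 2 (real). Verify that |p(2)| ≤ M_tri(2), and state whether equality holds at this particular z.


Coefficients: c_0 = 0, c_1 = 4, c_2 = 1. Radius r = 2.
Part (a). Triangle bound: M_tri(r) = Σ_k |c_k| r^k
  = |0|·2^0 + |4|·2^1 + |1|·2^2
  = 0 + 8 + 4 = 12.
This bounds M(r) := max_{|z|=r} |p(z)| from above; equality holds iff all terms c_k z^k can be made to align in phase at a single z on |z|=r.
Part (b). At z = 2 (real, on the circle |z| = r):
  p(2) = (0)·2^0 + (4)·2^1 + (1)·2^2 = 12.
  |p(2)| = 12.
Since all nonzero coefficients share the same sign, |p(2)| = 12 = M_tri(2); the triangle bound is attained at z = 2, so in fact M(r) = 12.

M_tri(2) = 12; |p(2)| = 12; equality at z=2: yes.


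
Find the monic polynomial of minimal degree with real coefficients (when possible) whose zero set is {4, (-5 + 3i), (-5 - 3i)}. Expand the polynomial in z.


The polynomial is p(z) = ∏_{α ∈ S} (z − α), where S = {4, (-5 + 3i), (-5 - 3i)}.
Expanding the product yields: p(z) = z^3 + 6·z^2 -6·z -136.
Note conjugate pairs combine to real quadratics: (z − (-5+3i))(z − (-5−3i)) = z² + 10z + 34.
The resulting polynomial has degree 3 and real coefficients as required.

p(z) = z^3 + 6·z^2 -6·z -136.


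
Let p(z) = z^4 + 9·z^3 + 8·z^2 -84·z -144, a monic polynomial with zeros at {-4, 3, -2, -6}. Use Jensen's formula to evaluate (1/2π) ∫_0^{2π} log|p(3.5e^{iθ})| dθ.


Zeros: -6, -4, -2, 3; r = 3.5.
Inside |z| < r: -2, 3. Outside (|z| ≥ r): -6, -4.
p(0) = -144, so log|p(0)| = log(144) = 4.9698.
Apply Jensen: I(r) = log|p(0)| + Σ_k log(r/|z_k|), summed over zeros inside |z| < r.
  log(r/|z_k|) for z_k = 3: log(3.5/3) = 0.1542
  log(r/|z_k|) for z_k = -2: log(3.5/2) = 0.5596
  Outside zeros (-6, -4) contribute nothing to the Jensen sum.
Sum over inside zeros: 0.7138.
I(r) = log|p(0)| + (inside sum) = 4.9698 + 0.7138 = 5.6836.
Note: since some zeros are outside |z| ≤ r, the simplified n·log(r) form does NOT apply — only the inside zeros contribute.

I(r) ≈ 5.6836.


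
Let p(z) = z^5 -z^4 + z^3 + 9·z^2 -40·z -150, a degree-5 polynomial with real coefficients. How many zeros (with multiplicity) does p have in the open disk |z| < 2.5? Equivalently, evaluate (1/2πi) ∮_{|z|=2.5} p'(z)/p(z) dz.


The zeros of p are: 3, (-2 + 1i), (-2 - 1i), (1 + 3i), (1 - 3i).
Their magnitudes are: 3, 2.236, 2.236, 3.162, 3.162.
Zeros with |z| < R = 2.5: (-2 + 1i), (-2 - 1i).
Count = 2.
By the argument principle, (1/2πi) ∮_{|z|=R} p'(z)/p(z) dz equals exactly this count.

Number of zeros inside |z| < 2.5: 2.


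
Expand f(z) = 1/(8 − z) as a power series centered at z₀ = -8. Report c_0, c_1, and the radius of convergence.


Let w = z − z₀, so z = z₀ + w.
Then 8 − z = 8 − (z₀ + w) = (8 − z₀) − w = 16 − w.
f(z) = 1/(16 − w) = (1/(16)) · 1/(1 − w/(16)) = Σ_{n≥0} w^n / (16)^(n+1).
So c_n = 1/(16)^(n+1):
  c_0 = 1/(16)^1 = 1/16.
  c_1 = 1/(16)^2 = 1/256.
The series is valid for |w/d| < 1, i.e. |z − z₀| < |d|.
Radius of convergence: R = |8 − z₀| = |16| = 16 (distance from z₀ to the singularity z = 8).

c_0 = 1/16, c_1 = 1/256; R = 16.


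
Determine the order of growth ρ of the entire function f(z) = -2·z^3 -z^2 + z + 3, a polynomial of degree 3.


|f(z)| ≤ Σ|c_k|·r^k = O(r^3) as r → ∞. Polynomial growth is O(e^{r^ε}) for every ε > 0 (since r^3/e^{r^ε} → 0), so ρ ≤ ε for all ε > 0, i.e. ρ = 0. Every nonconstant polynomial has order 0.
Therefore ρ = 0.

Order ρ = 0.


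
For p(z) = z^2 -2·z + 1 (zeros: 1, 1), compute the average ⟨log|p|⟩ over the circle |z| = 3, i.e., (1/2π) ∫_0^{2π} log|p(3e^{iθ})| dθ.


Zeros: 1, 1; r = 3.
Inside |z| < r: 1, 1. Outside (|z| ≥ r): ∅.
p(0) = 1, so log|p(0)| = log(1) = 0.0000.
Apply Jensen: I(r) = log|p(0)| + Σ_k log(r/|z_k|), summed over zeros inside |z| < r.
  log(r/|z_k|) for z_k = 1: log(3/1) = 1.0986
  log(r/|z_k|) for z_k = 1: log(3/1) = 1.0986
Sum over inside zeros: 2.1972.
I(r) = log|p(0)| + (inside sum) = 0.0000 + 2.1972 = 2.1972.
Closed form (all zeros inside, monic): I(r) = n·log(r) = 2·log(3) = 2.1972. ✓

I(r) ≈ 2.1972.


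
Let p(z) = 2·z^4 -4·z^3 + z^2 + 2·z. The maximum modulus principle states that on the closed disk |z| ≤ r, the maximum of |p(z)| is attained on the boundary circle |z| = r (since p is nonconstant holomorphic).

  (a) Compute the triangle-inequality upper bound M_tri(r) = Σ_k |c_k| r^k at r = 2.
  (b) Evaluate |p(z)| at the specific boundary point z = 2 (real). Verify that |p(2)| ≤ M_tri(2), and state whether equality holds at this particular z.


Coefficients: c_0 = 0, c_1 = 2, c_2 = 1, c_3 = -4, c_4 = 2. Radius r = 2.
Part (a). Triangle bound: M_tri(r) = Σ_k |c_k| r^k
  = |0|·2^0 + |2|·2^1 + |1|·2^2 + |-4|·2^3 + |2|·2^4
  = 0 + 4 + 4 + 32 + 32 = 72.
This bounds M(r) := max_{|z|=r} |p(z)| from above; equality holds iff all terms c_k z^k can be made to align in phase at a single z on |z|=r.
Part (b). At z = 2 (real, on the circle |z| = r):
  p(2) = (0)·2^0 + (2)·2^1 + (1)·2^2 + (-4)·2^3 + (2)·2^4 = 8.
  |p(2)| = 8.
Check: |p(2)| = 8 ≤ 72 = M_tri(2). ✓ Equality does not hold at z = 2 (the coefficients have mixed signs, so the terms do not all align in phase there).

M_tri(2) = 72; |p(2)| = 8; equality at z=2: no.


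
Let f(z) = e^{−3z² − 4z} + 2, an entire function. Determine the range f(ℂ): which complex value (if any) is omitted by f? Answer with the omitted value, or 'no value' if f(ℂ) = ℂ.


Little Picard bounds the complement of f(ℂ) to at most one point.
The exponent g(z) = −3z² − 4z is a nonconstant polynomial, hence surjective onto ℂ. So e^{g(z)} takes every value in {e^w : w ∈ ℂ} = ℂ ∖ {0}. Adding 2 shifts the range to ℂ ∖ {2}. f omits exactly 2.

Omitted value: 2.


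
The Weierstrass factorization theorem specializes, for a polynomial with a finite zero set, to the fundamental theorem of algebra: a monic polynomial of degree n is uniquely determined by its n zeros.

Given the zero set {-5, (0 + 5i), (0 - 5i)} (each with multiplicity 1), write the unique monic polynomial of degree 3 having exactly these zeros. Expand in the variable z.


The polynomial is p(z) = ∏_{α ∈ S} (z − α), where S = {-5, (0 + 5i), (0 - 5i)}.
Expanding the product yields: p(z) = z^3 + 5·z^2 + 25·z + 125.
Note conjugate pairs combine to real quadratics: (z − (0+5i))(z − (0−5i)) = z² + 25.
The resulting polynomial has degree 3 and real coefficients as required.

p(z) = z^3 + 5·z^2 + 25·z + 125.


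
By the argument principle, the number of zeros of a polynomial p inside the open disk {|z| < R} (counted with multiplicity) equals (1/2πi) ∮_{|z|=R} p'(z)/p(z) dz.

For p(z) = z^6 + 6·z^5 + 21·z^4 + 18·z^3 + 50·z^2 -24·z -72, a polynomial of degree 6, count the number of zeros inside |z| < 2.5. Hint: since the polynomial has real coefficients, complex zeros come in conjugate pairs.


The zeros of p are: 1, -1, (0 + 2i), (0 - 2i), (-3 + 3i), (-3 - 3i).
Their magnitudes are: 1, 1, 2, 2, 4.243, 4.243.
Zeros with |z| < R = 2.5: 1, -1, (0 + 2i), (0 - 2i).
Count = 4.
By the argument principle, (1/2πi) ∮_{|z|=R} p'(z)/p(z) dz equals exactly this count.

Number of zeros inside |z| < 2.5: 4.


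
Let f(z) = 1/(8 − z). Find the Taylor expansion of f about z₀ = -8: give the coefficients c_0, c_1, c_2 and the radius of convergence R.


Let w = z − z₀, so z = z₀ + w.
Then 8 − z = 8 − (z₀ + w) = (8 − z₀) − w = 16 − w.
f(z) = 1/(16 − w) = (1/(16)) · 1/(1 − w/(16)) = Σ_{n≥0} w^n / (16)^(n+1).
So c_n = 1/(16)^(n+1):
  c_0 = 1/(16)^1 = 1/16.
  c_1 = 1/(16)^2 = 1/256.
  c_2 = 1/(16)^3 = 1/4096.
The series is valid for |w/d| < 1, i.e. |z − z₀| < |d|.
Radius of convergence: R = |8 − z₀| = |16| = 16 (distance from z₀ to the singularity z = 8).

c_0 = 1/16, c_1 = 1/256, c_2 = 1/4096; R = 16.


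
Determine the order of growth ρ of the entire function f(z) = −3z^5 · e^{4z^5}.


M(r) = max_{|z|=r} |-3|·|z|^5·|e^{4z^5}| = 3·r^5 · e^{4r^5} (the factors attain their maxima compatibly on |z|=r). Then log M(r) = log 3 + 5·log r + 4r^5, dominated by the last term, so log log M(r) ~ 5·log r. The polynomial factor -3z^5 contributes only a log r term and does not affect the order. ρ = 5.
Therefore ρ = 5.

Order ρ = 5.


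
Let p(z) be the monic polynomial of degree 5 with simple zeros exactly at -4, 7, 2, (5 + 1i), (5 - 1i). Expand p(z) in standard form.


The polynomial is p(z) = ∏_{α ∈ S} (z − α), where S = {-4, 7, 2, (5 + 1i), (5 - 1i)}.
Expanding the product yields: p(z) = z^5 -15·z^4 + 54·z^3 + 146·z^2 -1132·z + 1456.
Note conjugate pairs combine to real quadratics: (z − (5+1i))(z − (5−1i)) = z² − 10z + 26.
The resulting polynomial has degree 5 and real coefficients as required.

p(z) = z^5 -15·z^4 + 54·z^3 + 146·z^2 -1132·z + 1456.


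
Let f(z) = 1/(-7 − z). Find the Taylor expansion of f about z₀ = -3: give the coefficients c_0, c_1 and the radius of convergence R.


Let w = z − z₀, so z = z₀ + w.
Then -7 − z = -7 − (z₀ + w) = (-7 − z₀) − w = -4 − w.
f(z) = 1/(-4 − w) = (1/(-4)) · 1/(1 − w/(-4)) = Σ_{n≥0} w^n / (-4)^(n+1).
So c_n = 1/(-4)^(n+1):
  c_0 = 1/(-4)^1 = -1/4.
  c_1 = 1/(-4)^2 = 1/16.
The series is valid for |w/d| < 1, i.e. |z − z₀| < |d|.
Radius of convergence: R = |-7 − z₀| = |-4| = 4 (distance from z₀ to the singularity z = -7).

c_0 = -1/4, c_1 = 1/16; R = 4.


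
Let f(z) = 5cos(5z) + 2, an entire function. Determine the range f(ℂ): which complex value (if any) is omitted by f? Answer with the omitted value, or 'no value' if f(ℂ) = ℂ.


Little Picard bounds the complement of f(ℂ) to at most one point.
cos is entire and surjective onto ℂ: for every w ∈ ℂ, cos(ζ) = w has a solution ζ ∈ ℂ (e.g., via the complex inverse arccos). With ζ = 5z this gives z = ζ/(5). Then 5·cos(5z) takes every value in 5·ℂ = ℂ, and adding 2 is a bijection of ℂ. So f is surjective and omits no value. (Note: only on the real line is cos bounded by [−1, 1].)

Omitted value: no value.


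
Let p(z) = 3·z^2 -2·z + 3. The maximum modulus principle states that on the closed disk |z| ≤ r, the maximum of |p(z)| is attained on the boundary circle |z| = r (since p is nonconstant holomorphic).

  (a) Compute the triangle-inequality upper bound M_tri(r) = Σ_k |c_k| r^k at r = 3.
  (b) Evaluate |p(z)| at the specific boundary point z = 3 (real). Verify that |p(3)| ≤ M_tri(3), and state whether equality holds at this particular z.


Coefficients: c_0 = 3, c_1 = -2, c_2 = 3. Radius r = 3.
Part (a). Triangle bound: M_tri(r) = Σ_k |c_k| r^k
  = |3|·3^0 + |-2|·3^1 + |3|·3^2
  = 3 + 6 + 27 = 36.
This bounds M(r) := max_{|z|=r} |p(z)| from above; equality holds iff all terms c_k z^k can be made to align in phase at a single z on |z|=r.
Part (b). At z = 3 (real, on the circle |z| = r):
  p(3) = (3)·3^0 + (-2)·3^1 + (3)·3^2 = 24.
  |p(3)| = 24.
Check: |p(3)| = 24 ≤ 36 = M_tri(3). ✓ Equality does not hold at z = 3 (the coefficients have mixed signs, so the terms do not all align in phase there).

M_tri(3) = 36; |p(3)| = 24; equality at z=3: no.


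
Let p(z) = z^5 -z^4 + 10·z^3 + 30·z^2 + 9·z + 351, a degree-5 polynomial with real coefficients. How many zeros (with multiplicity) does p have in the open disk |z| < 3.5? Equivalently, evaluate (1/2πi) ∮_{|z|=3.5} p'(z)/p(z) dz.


The zeros of p are: (2 + 3i), (2 - 3i), -3, (0 + 3i), (0 - 3i).
Their magnitudes are: 3.606, 3.606, 3, 3, 3.
Zeros with |z| < R = 3.5: -3, (0 + 3i), (0 - 3i).
Count = 3.
By the argument principle, (1/2πi) ∮_{|z|=R} p'(z)/p(z) dz equals exactly this count.

Number of zeros inside |z| < 3.5: 3.


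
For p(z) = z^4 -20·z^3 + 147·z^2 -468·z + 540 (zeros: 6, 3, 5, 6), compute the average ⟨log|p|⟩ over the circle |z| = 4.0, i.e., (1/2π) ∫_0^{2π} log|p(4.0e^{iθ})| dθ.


Zeros: 3, 5, 6, 6; r = 4.0.
Inside |z| < r: 3. Outside (|z| ≥ r): 5, 6, 6.
p(0) = 540, so log|p(0)| = log(540) = 6.2916.
Apply Jensen: I(r) = log|p(0)| + Σ_k log(r/|z_k|), summed over zeros inside |z| < r.
  log(r/|z_k|) for z_k = 3: log(4.0/3) = 0.2877
  Outside zeros (5, 6, 6) contribute nothing to the Jensen sum.
Sum over inside zeros: 0.2877.
I(r) = log|p(0)| + (inside sum) = 6.2916 + 0.2877 = 6.5793.
Note: since some zeros are outside |z| ≤ r, the simplified n·log(r) form does NOT apply — only the inside zeros contribute.

I(r) ≈ 6.5793.


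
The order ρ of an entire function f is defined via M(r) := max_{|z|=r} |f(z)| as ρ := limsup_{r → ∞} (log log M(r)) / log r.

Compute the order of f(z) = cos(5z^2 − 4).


Write cos(w) = (e^{iw} ± e^{−iw})/(2 or 2i), so |cos(w)| ≤ e^{|w|}. With w = 5z^2 − 4, |w| ≤ 5r^2 + 4 on |z|=r, giving M(r) ≤ e^{5r^2 + 4} and ρ ≤ 2. For the lower bound, choose z on |z|=r with 5z^2 purely imaginary of modulus 5r^2; then |cos(5z^2 − 4)| grows like e^{5r^2}/2, so ρ ≥ 2. Hence ρ = 2.
Therefore ρ = 2.

Order ρ = 2.


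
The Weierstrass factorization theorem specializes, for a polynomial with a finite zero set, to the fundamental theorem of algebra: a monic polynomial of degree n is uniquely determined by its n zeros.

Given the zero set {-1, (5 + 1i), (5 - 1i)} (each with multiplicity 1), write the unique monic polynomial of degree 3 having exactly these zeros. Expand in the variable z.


The polynomial is p(z) = ∏_{α ∈ S} (z − α), where S = {-1, (5 + 1i), (5 - 1i)}.
Expanding the product yields: p(z) = z^3 -9·z^2 + 16·z + 26.
Note conjugate pairs combine to real quadratics: (z − (5+1i))(z − (5−1i)) = z² − 10z + 26.
The resulting polynomial has degree 3 and real coefficients as required.

p(z) = z^3 -9·z^2 + 16·z + 26.


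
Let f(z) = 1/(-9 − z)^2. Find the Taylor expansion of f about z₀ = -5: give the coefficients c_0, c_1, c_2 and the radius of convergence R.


Let w = z − z₀, so z = z₀ + w.
Then -9 − z = -9 − (z₀ + w) = (-9 − z₀) − w = -4 − w.
f(z) = 1/(-4 − w)^2 = (1/(-4)^2) · (1 − w/(-4))^{−2}.
By the binomial series (1−u)^{−2} = Σ_{n≥0} C(n+1, 1) u^n for |u|<1, with u = w/(-4):
  c_n = C(n+1, 1) / (-4)^(n+2).
  c_0 = 1/(-4)^2 = 1/16.
  c_1 = 2/(-4)^3 = -1/32.
  c_2 = 3/(-4)^4 = 3/256.
The series is valid for |w/d| < 1, i.e. |z − z₀| < |d|.
Radius of convergence: R = |-9 − z₀| = |-4| = 4 (distance from z₀ to the singularity z = -9).

c_0 = 1/16, c_1 = -1/32, c_2 = 3/256; R = 4.


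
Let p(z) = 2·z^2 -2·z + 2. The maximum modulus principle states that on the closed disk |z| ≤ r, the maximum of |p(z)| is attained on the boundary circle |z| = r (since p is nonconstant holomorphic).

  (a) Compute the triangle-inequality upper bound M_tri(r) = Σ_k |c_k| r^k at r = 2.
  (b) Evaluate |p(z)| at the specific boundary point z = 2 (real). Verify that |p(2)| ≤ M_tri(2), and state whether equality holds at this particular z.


Coefficients: c_0 = 2, c_1 = -2, c_2 = 2. Radius r = 2.
Part (a). Triangle bound: M_tri(r) = Σ_k |c_k| r^k
  = |2|·2^0 + |-2|·2^1 + |2|·2^2
  = 2 + 4 + 8 = 14.
This bounds M(r) := max_{|z|=r} |p(z)| from above; equality holds iff all terms c_k z^k can be made to align in phase at a single z on |z|=r.
Part (b). At z = 2 (real, on the circle |z| = r):
  p(2) = (2)·2^0 + (-2)·2^1 + (2)·2^2 = 6.
  |p(2)| = 6.
Check: |p(2)| = 6 ≤ 14 = M_tri(2). ✓ Equality does not hold at z = 2 (the coefficients have mixed signs, so the terms do not all align in phase there).

M_tri(2) = 14; |p(2)| = 6; equality at z=2: no.


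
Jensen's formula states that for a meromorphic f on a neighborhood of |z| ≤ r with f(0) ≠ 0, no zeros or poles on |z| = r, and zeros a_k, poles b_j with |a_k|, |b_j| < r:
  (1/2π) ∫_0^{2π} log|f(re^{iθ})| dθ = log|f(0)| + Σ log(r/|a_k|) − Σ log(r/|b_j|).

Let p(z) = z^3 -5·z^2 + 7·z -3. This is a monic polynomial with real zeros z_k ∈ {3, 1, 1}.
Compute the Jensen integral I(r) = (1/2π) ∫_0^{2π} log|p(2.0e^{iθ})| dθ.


Zeros: 1, 1, 3; r = 2.0.
Inside |z| < r: 1, 1. Outside (|z| ≥ r): 3.
p(0) = -3, so log|p(0)| = log(3) = 1.0986.
Apply Jensen: I(r) = log|p(0)| + Σ_k log(r/|z_k|), summed over zeros inside |z| < r.
  log(r/|z_k|) for z_k = 1: log(2.0/1) = 0.6931
  log(r/|z_k|) for z_k = 1: log(2.0/1) = 0.6931
  Outside zeros (3) contribute nothing to the Jensen sum.
Sum over inside zeros: 1.3863.
I(r) = log|p(0)| + (inside sum) = 1.0986 + 1.3863 = 2.4849.
Note: since some zeros are outside |z| ≤ r, the simplified n·log(r) form does NOT apply — only the inside zeros contribute.

I(r) ≈ 2.4849.


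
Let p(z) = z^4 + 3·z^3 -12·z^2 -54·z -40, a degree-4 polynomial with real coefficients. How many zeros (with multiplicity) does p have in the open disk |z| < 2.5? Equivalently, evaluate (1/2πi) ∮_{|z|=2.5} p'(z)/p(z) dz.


The zeros of p are: -1, (-3 + 1i), (-3 - 1i), 4.
Their magnitudes are: 1, 3.162, 3.162, 4.
Zeros with |z| < R = 2.5: -1.
Count = 1.
By the argument principle, (1/2πi) ∮_{|z|=R} p'(z)/p(z) dz equals exactly this count.

Number of zeros inside |z| < 2.5: 1.


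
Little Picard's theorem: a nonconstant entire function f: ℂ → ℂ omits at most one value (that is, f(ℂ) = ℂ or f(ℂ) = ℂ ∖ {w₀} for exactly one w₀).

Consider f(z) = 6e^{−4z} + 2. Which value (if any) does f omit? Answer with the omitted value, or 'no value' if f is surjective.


Little Picard bounds the complement of f(ℂ) to at most one point.
e^{−4z} is never zero on ℂ, so 6·e^{−4z} takes every value in ℂ ∖ {0}. Adding 2 shifts the range to ℂ ∖ {2}. Thus f omits exactly the value 2.

Omitted value: 2.


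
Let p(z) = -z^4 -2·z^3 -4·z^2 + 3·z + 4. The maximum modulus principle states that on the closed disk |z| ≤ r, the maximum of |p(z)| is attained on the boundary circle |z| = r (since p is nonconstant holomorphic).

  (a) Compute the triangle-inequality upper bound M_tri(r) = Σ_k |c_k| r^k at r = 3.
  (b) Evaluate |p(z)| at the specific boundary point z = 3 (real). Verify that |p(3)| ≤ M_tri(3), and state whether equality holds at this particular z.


Coefficients: c_0 = 4, c_1 = 3, c_2 = -4, c_3 = -2, c_4 = -1. Radius r = 3.
Part (a). Triangle bound: M_tri(r) = Σ_k |c_k| r^k
  = |4|·3^0 + |3|·3^1 + |-4|·3^2 + |-2|·3^3 + |-1|·3^4
  = 4 + 9 + 36 + 54 + 81 = 184.
This bounds M(r) := max_{|z|=r} |p(z)| from above; equality holds iff all terms c_k z^k can be made to align in phase at a single z on |z|=r.
Part (b). At z = 3 (real, on the circle |z| = r):
  p(3) = (4)·3^0 + (3)·3^1 + (-4)·3^2 + (-2)·3^3 + (-1)·3^4 = -158.
  |p(3)| = 158.
Check: |p(3)| = 158 ≤ 184 = M_tri(3). ✓ Equality does not hold at z = 3 (the coefficients have mixed signs, so the terms do not all align in phase there).

M_tri(3) = 184; |p(3)| = 158; equality at z=3: no.


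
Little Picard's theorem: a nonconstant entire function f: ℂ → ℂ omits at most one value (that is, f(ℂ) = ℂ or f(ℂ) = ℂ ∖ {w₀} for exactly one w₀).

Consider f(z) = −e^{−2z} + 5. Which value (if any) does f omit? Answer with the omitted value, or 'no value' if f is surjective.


Little Picard bounds the complement of f(ℂ) to at most one point.
e^{−2z} is never zero on ℂ, so -1·e^{−2z} takes every value in ℂ ∖ {0}. Adding 5 shifts the range to ℂ ∖ {5}. Thus f omits exactly the value 5.

Omitted value: 5.


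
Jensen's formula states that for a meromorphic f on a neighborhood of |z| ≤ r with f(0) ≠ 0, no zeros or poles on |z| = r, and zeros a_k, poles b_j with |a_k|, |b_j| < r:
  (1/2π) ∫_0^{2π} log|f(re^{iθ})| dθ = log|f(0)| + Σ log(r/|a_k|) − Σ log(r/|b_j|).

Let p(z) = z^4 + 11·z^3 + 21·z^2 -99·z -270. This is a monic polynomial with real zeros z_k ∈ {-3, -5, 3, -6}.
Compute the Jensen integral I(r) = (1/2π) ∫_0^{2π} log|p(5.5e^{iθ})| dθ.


Zeros: -6, -5, -3, 3; r = 5.5.
Inside |z| < r: -5, -3, 3. Outside (|z| ≥ r): -6.
p(0) = -270, so log|p(0)| = log(270) = 5.5984.
Apply Jensen: I(r) = log|p(0)| + Σ_k log(r/|z_k|), summed over zeros inside |z| < r.
  log(r/|z_k|) for z_k = -3: log(5.5/3) = 0.6061
  log(r/|z_k|) for z_k = -5: log(5.5/5) = 0.0953
  log(r/|z_k|) for z_k = 3: log(5.5/3) = 0.6061
  Outside zeros (-6) contribute nothing to the Jensen sum.
Sum over inside zeros: 1.3076.
I(r) = log|p(0)| + (inside sum) = 5.5984 + 1.3076 = 6.9060.
Note: since some zeros are outside |z| ≤ r, the simplified n·log(r) form does NOT apply — only the inside zeros contribute.

I(r) ≈ 6.9060.


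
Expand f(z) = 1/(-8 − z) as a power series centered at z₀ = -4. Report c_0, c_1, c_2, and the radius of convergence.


Let w = z − z₀, so z = z₀ + w.
Then -8 − z = -8 − (z₀ + w) = (-8 − z₀) − w = -4 − w.
f(z) = 1/(-4 − w) = (1/(-4)) · 1/(1 − w/(-4)) = Σ_{n≥0} w^n / (-4)^(n+1).
So c_n = 1/(-4)^(n+1):
  c_0 = 1/(-4)^1 = -1/4.
  c_1 = 1/(-4)^2 = 1/16.
  c_2 = 1/(-4)^3 = -1/64.
The series is valid for |w/d| < 1, i.e. |z − z₀| < |d|.
Radius of convergence: R = |-8 − z₀| = |-4| = 4 (distance from z₀ to the singularity z = -8).

c_0 = -1/4, c_1 = 1/16, c_2 = -1/64; R = 4.


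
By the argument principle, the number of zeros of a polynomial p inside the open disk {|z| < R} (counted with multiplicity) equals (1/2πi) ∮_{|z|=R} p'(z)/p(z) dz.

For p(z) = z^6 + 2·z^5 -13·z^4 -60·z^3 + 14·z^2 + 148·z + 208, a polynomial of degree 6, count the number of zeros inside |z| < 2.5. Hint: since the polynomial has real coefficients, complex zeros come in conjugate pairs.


The zeros of p are: (-1 + 1i), (-1 - 1i), 2, 4, (-3 + 2i), (-3 - 2i).
Their magnitudes are: 1.414, 1.414, 2, 4, 3.606, 3.606.
Zeros with |z| < R = 2.5: (-1 + 1i), (-1 - 1i), 2.
Count = 3.
By the argument principle, (1/2πi) ∮_{|z|=R} p'(z)/p(z) dz equals exactly this count.

Number of zeros inside |z| < 2.5: 3.


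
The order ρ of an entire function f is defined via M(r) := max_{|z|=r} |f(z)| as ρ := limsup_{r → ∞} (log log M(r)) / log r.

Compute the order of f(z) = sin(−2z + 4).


sin(w) is a linear combination of e^{iw} and e^{−iw} (or e^w, e^{−w} in the hyperbolic case), so |sin(w)| ≤ e^{|w|}. With w = −2z + 4, |w| ≤ 2|z| + 4 = 2r + 4 on |z| = r, giving M(r) ≤ e^{2r + 4}, so ρ ≤ 1. On a suitable ray (z = it for sin/cos; z = t for sinh/cosh, t real → ∞), |sin(−2z + 4)| grows like e^{2|t|}/2, so ρ ≥ 1. Hence ρ = 1.
Therefore ρ = 1.

Order ρ = 1.


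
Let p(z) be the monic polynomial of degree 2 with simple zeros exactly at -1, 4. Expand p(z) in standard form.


The polynomial is p(z) = ∏_{α ∈ S} (z − α), where S = {-1, 4}.
Expanding the product yields: p(z) = z^2 -3·z -4.
The resulting polynomial has degree 2 and real coefficients as required.

p(z) = z^2 -3·z -4.


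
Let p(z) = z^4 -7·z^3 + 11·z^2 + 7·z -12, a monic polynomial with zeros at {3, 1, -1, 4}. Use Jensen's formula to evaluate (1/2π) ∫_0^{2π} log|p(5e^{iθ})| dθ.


Zeros: -1, 1, 3, 4; r = 5.
Inside |z| < r: -1, 1, 3, 4. Outside (|z| ≥ r): ∅.
p(0) = -12, so log|p(0)| = log(12) = 2.4849.
Apply Jensen: I(r) = log|p(0)| + Σ_k log(r/|z_k|), summed over zeros inside |z| < r.
  log(r/|z_k|) for z_k = 3: log(5/3) = 0.5108
  log(r/|z_k|) for z_k = 1: log(5/1) = 1.6094
  log(r/|z_k|) for z_k = -1: log(5/1) = 1.6094
  log(r/|z_k|) for z_k = 4: log(5/4) = 0.2231
Sum over inside zeros: 3.9528.
I(r) = log|p(0)| + (inside sum) = 2.4849 + 3.9528 = 6.4378.
Closed form (all zeros inside, monic): I(r) = n·log(r) = 4·log(5) = 6.4378. ✓

I(r) ≈ 6.4378.


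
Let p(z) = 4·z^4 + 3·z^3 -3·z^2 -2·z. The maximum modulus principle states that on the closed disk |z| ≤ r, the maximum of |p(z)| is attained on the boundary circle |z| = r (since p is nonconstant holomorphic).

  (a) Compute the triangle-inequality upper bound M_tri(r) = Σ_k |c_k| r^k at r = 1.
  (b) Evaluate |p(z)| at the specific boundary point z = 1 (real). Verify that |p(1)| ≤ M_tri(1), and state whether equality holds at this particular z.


Coefficients: c_0 = 0, c_1 = -2, c_2 = -3, c_3 = 3, c_4 = 4. Radius r = 1.
Part (a). Triangle bound: M_tri(r) = Σ_k |c_k| r^k
  = |0|·1^0 + |-2|·1^1 + |-3|·1^2 + |3|·1^3 + |4|·1^4
  = 0 + 2 + 3 + 3 + 4 = 12.
This bounds M(r) := max_{|z|=r} |p(z)| from above; equality holds iff all terms c_k z^k can be made to align in phase at a single z on |z|=r.
Part (b). At z = 1 (real, on the circle |z| = r):
  p(1) = (0)·1^0 + (-2)·1^1 + (-3)·1^2 + (3)·1^3 + (4)·1^4 = 2.
  |p(1)| = 2.
Check: |p(1)| = 2 ≤ 12 = M_tri(1). ✓ Equality does not hold at z = 1 (the coefficients have mixed signs, so the terms do not all align in phase there).

M_tri(1) = 12; |p(1)| = 2; equality at z=1: no.


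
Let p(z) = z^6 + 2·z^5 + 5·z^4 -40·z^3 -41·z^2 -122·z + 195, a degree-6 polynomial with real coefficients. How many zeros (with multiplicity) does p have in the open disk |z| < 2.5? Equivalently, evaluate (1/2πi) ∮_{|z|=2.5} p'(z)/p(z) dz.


The zeros of p are: 1, (-2 + 3i), (-2 - 3i), (-1 + 2i), (-1 - 2i), 3.
Their magnitudes are: 1, 3.606, 3.606, 2.236, 2.236, 3.
Zeros with |z| < R = 2.5: 1, (-1 + 2i), (-1 - 2i).
Count = 3.
By the argument principle, (1/2πi) ∮_{|z|=R} p'(z)/p(z) dz equals exactly this count.

Number of zeros inside |z| < 2.5: 3.


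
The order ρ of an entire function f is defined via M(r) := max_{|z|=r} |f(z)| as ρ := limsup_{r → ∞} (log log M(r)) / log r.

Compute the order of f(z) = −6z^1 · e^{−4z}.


M(r) = max_{|z|=r} |-6|·|z|^1·|e^{−4z}| = 6·r^1 · e^{4r^1} (the factors attain their maxima compatibly on |z|=r). Then log M(r) = log 6 + 1·log r + 4r^1, dominated by the last term, so log log M(r) ~ 1·log r. The polynomial factor -6z^1 contributes only a log r term and does not affect the order. ρ = 1.
Therefore ρ = 1.

Order ρ = 1.


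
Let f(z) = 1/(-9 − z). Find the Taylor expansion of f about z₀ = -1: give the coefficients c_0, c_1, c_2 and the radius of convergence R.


Let w = z − z₀, so z = z₀ + w.
Then -9 − z = -9 − (z₀ + w) = (-9 − z₀) − w = -8 − w.
f(z) = 1/(-8 − w) = (1/(-8)) · 1/(1 − w/(-8)) = Σ_{n≥0} w^n / (-8)^(n+1).
So c_n = 1/(-8)^(n+1):
  c_0 = 1/(-8)^1 = -1/8.
  c_1 = 1/(-8)^2 = 1/64.
  c_2 = 1/(-8)^3 = -1/512.
The series is valid for |w/d| < 1, i.e. |z − z₀| < |d|.
Radius of convergence: R = |-9 − z₀| = |-8| = 8 (distance from z₀ to the singularity z = -9).

c_0 = -1/8, c_1 = 1/64, c_2 = -1/512; R = 8.


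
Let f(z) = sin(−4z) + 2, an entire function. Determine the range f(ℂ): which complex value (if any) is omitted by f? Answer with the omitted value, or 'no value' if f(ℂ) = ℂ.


Little Picard bounds the complement of f(ℂ) to at most one point.
sin is entire and surjective onto ℂ: for every w ∈ ℂ, sin(ζ) = w has a solution ζ ∈ ℂ (e.g., via the complex inverse arcsin). With ζ = −4z this gives z = ζ/(-4). Then 1·sin(−4z) takes every value in 1·ℂ = ℂ, and adding 2 is a bijection of ℂ. So f is surjective and omits no value. (Note: only on the real line is sin bounded by [−1, 1].)

Omitted value: no value.


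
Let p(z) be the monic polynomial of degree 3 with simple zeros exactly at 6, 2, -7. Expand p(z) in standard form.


The polynomial is p(z) = ∏_{α ∈ S} (z − α), where S = {6, 2, -7}.
Expanding the product yields: p(z) = z^3 -z^2 -44·z + 84.
The resulting polynomial has degree 3 and real coefficients as required.

p(z) = z^3 -z^2 -44·z + 84.


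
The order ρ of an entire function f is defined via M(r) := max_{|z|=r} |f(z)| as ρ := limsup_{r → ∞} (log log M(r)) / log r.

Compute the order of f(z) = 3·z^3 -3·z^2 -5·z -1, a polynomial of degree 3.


|f(z)| ≤ Σ|c_k|·r^k = O(r^3) as r → ∞. Polynomial growth is O(e^{r^ε}) for every ε > 0 (since r^3/e^{r^ε} → 0), so ρ ≤ ε for all ε > 0, i.e. ρ = 0. Every nonconstant polynomial has order 0.
Therefore ρ = 0.

Order ρ = 0.


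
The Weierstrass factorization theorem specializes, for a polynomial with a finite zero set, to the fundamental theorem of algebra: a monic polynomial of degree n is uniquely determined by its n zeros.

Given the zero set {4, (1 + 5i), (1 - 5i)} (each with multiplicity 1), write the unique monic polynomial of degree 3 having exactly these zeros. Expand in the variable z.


The polynomial is p(z) = ∏_{α ∈ S} (z − α), where S = {4, (1 + 5i), (1 - 5i)}.
Expanding the product yields: p(z) = z^3 -6·z^2 + 34·z -104.
Note conjugate pairs combine to real quadratics: (z − (1+5i))(z − (1−5i)) = z² − 2z + 26.
The resulting polynomial has degree 3 and real coefficients as required.

p(z) = z^3 -6·z^2 + 34·z -104.


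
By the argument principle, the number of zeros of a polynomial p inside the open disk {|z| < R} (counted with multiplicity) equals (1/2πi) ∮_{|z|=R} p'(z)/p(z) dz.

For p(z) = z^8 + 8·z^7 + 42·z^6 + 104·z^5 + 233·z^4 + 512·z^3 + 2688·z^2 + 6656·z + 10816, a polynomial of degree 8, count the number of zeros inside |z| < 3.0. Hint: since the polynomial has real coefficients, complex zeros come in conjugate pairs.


The zeros of p are: (-2 + 3i), (-2 - 3i), (-2 + 2i), (-2 - 2i), (-2 + 3i), (-2 - 3i), (2 + 2i), (2 - 2i).
Their magnitudes are: 3.606, 3.606, 2.828, 2.828, 3.606, 3.606, 2.828, 2.828.
Zeros with |z| < R = 3.0: (-2 + 2i), (-2 - 2i), (2 + 2i), (2 - 2i).
Count = 4.
By the argument principle, (1/2πi) ∮_{|z|=R} p'(z)/p(z) dz equals exactly this count.

Number of zeros inside |z| < 3.0: 4.


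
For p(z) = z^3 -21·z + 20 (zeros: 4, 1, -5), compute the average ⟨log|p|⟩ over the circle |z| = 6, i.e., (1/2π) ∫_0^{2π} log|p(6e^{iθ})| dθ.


Zeros: -5, 1, 4; r = 6.
Inside |z| < r: -5, 1, 4. Outside (|z| ≥ r): ∅.
p(0) = 20, so log|p(0)| = log(20) = 2.9957.
Apply Jensen: I(r) = log|p(0)| + Σ_k log(r/|z_k|), summed over zeros inside |z| < r.
  log(r/|z_k|) for z_k = 4: log(6/4) = 0.4055
  log(r/|z_k|) for z_k = 1: log(6/1) = 1.7918
  log(r/|z_k|) for z_k = -5: log(6/5) = 0.1823
Sum over inside zeros: 2.3795.
I(r) = log|p(0)| + (inside sum) = 2.9957 + 2.3795 = 5.3753.
Closed form (all zeros inside, monic): I(r) = n·log(r) = 3·log(6) = 5.3753. ✓

I(r) ≈ 5.3753.


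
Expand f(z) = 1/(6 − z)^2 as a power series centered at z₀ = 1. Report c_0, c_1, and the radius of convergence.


Let w = z − z₀, so z = z₀ + w.
Then 6 − z = 6 − (z₀ + w) = (6 − z₀) − w = 5 − w.
f(z) = 1/(5 − w)^2 = (1/(5)^2) · (1 − w/(5))^{−2}.
By the binomial series (1−u)^{−2} = Σ_{n≥0} C(n+1, 1) u^n for |u|<1, with u = w/(5):
  c_n = C(n+1, 1) / (5)^(n+2).
  c_0 = 1/(5)^2 = 1/25.
  c_1 = 2/(5)^3 = 2/125.
The series is valid for |w/d| < 1, i.e. |z − z₀| < |d|.
Radius of convergence: R = |6 − z₀| = |5| = 5 (distance from z₀ to the singularity z = 6).

c_0 = 1/25, c_1 = 2/125; R = 5.


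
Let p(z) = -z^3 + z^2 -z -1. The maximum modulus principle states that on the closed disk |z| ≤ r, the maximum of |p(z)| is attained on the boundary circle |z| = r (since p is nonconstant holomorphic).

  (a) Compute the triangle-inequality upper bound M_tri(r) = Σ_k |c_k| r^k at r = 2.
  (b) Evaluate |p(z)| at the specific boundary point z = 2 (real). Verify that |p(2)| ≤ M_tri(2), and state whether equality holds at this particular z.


Coefficients: c_0 = -1, c_1 = -1, c_2 = 1, c_3 = -1. Radius r = 2.
Part (a). Triangle bound: M_tri(r) = Σ_k |c_k| r^k
  = |-1|·2^0 + |-1|·2^1 + |1|·2^2 + |-1|·2^3
  = 1 + 2 + 4 + 8 = 15.
This bounds M(r) := max_{|z|=r} |p(z)| from above; equality holds iff all terms c_k z^k can be made to align in phase at a single z on |z|=r.
Part (b). At z = 2 (real, on the circle |z| = r):
  p(2) = (-1)·2^0 + (-1)·2^1 + (1)·2^2 + (-1)·2^3 = -7.
  |p(2)| = 7.
Check: |p(2)| = 7 ≤ 15 = M_tri(2). ✓ Equality does not hold at z = 2 (the coefficients have mixed signs, so the terms do not all align in phase there).

M_tri(2) = 15; |p(2)| = 7; equality at z=2: no.


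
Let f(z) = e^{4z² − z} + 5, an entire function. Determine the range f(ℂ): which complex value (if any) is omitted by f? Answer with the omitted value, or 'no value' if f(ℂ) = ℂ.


Little Picard bounds the complement of f(ℂ) to at most one point.
The exponent g(z) = 4z² − z is a nonconstant polynomial, hence surjective onto ℂ. So e^{g(z)} takes every value in {e^w : w ∈ ℂ} = ℂ ∖ {0}. Adding 5 shifts the range to ℂ ∖ {5}. f omits exactly 5.

Omitted value: 5.


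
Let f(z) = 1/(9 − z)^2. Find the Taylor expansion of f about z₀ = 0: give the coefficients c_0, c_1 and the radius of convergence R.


Let w = z − z₀, so z = z₀ + w.
Then 9 − z = 9 − (z₀ + w) = (9 − z₀) − w = 9 − w.
f(z) = 1/(9 − w)^2 = (1/(9)^2) · (1 − w/(9))^{−2}.
By the binomial series (1−u)^{−2} = Σ_{n≥0} C(n+1, 1) u^n for |u|<1, with u = w/(9):
  c_n = C(n+1, 1) / (9)^(n+2).
  c_0 = 1/(9)^2 = 1/81.
  c_1 = 2/(9)^3 = 2/729.
The series is valid for |w/d| < 1, i.e. |z − z₀| < |d|.
Radius of convergence: R = |9 − z₀| = |9| = 9 (distance from z₀ to the singularity z = 9).

c_0 = 1/81, c_1 = 2/729; R = 9.


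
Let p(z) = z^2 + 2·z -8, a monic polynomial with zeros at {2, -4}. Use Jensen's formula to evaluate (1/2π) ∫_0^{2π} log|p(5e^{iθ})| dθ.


Zeros: -4, 2; r = 5.
Inside |z| < r: -4, 2. Outside (|z| ≥ r): ∅.
p(0) = -8, so log|p(0)| = log(8) = 2.0794.
Apply Jensen: I(r) = log|p(0)| + Σ_k log(r/|z_k|), summed over zeros inside |z| < r.
  log(r/|z_k|) for z_k = 2: log(5/2) = 0.9163
  log(r/|z_k|) for z_k = -4: log(5/4) = 0.2231
Sum over inside zeros: 1.1394.
I(r) = log|p(0)| + (inside sum) = 2.0794 + 1.1394 = 3.2189.
Closed form (all zeros inside, monic): I(r) = n·log(r) = 2·log(5) = 3.2189. ✓

I(r) ≈ 3.2189.


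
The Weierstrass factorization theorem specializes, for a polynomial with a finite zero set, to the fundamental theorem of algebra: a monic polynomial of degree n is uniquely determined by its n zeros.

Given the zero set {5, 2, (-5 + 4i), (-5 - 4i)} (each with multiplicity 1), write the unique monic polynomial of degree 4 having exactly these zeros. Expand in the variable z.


The polynomial is p(z) = ∏_{α ∈ S} (z − α), where S = {5, 2, (-5 + 4i), (-5 - 4i)}.
Expanding the product yields: p(z) = z^4 + 3·z^3 -19·z^2 -187·z + 410.
Note conjugate pairs combine to real quadratics: (z − (-5+4i))(z − (-5−4i)) = z² + 10z + 41.
The resulting polynomial has degree 4 and real coefficients as required.

p(z) = z^4 + 3·z^3 -19·z^2 -187·z + 410.


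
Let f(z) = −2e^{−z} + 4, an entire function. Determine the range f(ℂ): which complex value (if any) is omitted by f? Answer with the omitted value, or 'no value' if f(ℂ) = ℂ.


Little Picard bounds the complement of f(ℂ) to at most one point.
e^{−z} is never zero on ℂ, so -2·e^{−z} takes every value in ℂ ∖ {0}. Adding 4 shifts the range to ℂ ∖ {4}. Thus f omits exactly the value 4.

Omitted value: 4.


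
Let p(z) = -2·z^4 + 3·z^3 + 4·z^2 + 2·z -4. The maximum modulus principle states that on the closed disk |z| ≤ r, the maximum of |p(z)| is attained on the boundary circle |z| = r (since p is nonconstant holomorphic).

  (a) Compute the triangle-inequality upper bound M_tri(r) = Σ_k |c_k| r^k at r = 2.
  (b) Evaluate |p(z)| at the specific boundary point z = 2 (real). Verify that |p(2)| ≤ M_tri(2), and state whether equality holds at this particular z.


Coefficients: c_0 = -4, c_1 = 2, c_2 = 4, c_3 = 3, c_4 = -2. Radius r = 2.
Part (a). Triangle bound: M_tri(r) = Σ_k |c_k| r^k
  = |-4|·2^0 + |2|·2^1 + |4|·2^2 + |3|·2^3 + |-2|·2^4
  = 4 + 4 + 16 + 24 + 32 = 80.
This bounds M(r) := max_{|z|=r} |p(z)| from above; equality holds iff all terms c_k z^k can be made to align in phase at a single z on |z|=r.
Part (b). At z = 2 (real, on the circle |z| = r):
  p(2) = (-4)·2^0 + (2)·2^1 + (4)·2^2 + (3)·2^3 + (-2)·2^4 = 8.
  |p(2)| = 8.
Check: |p(2)| = 8 ≤ 80 = M_tri(2). ✓ Equality does not hold at z = 2 (the coefficients have mixed signs, so the terms do not all align in phase there).

M_tri(2) = 80; |p(2)| = 8; equality at z=2: no.


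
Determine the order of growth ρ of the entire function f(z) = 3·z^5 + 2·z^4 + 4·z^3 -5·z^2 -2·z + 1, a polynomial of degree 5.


|f(z)| ≤ Σ|c_k|·r^k = O(r^5) as r → ∞. Polynomial growth is O(e^{r^ε}) for every ε > 0 (since r^5/e^{r^ε} → 0), so ρ ≤ ε for all ε > 0, i.e. ρ = 0. Every nonconstant polynomial has order 0.
Therefore ρ = 0.

Order ρ = 0.


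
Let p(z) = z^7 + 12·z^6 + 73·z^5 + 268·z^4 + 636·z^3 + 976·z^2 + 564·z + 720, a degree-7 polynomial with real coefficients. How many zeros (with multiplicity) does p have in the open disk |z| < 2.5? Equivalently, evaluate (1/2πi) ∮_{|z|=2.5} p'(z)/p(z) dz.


The zeros of p are: (0 + 1i), (0 - 1i), -4, (-3 + 3i), (-3 - 3i), (-1 + 3i), (-1 - 3i).
Their magnitudes are: 1, 1, 4, 4.243, 4.243, 3.162, 3.162.
Zeros with |z| < R = 2.5: (0 + 1i), (0 - 1i).
Count = 2.
By the argument principle, (1/2πi) ∮_{|z|=R} p'(z)/p(z) dz equals exactly this count.

Number of zeros inside |z| < 2.5: 2.
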